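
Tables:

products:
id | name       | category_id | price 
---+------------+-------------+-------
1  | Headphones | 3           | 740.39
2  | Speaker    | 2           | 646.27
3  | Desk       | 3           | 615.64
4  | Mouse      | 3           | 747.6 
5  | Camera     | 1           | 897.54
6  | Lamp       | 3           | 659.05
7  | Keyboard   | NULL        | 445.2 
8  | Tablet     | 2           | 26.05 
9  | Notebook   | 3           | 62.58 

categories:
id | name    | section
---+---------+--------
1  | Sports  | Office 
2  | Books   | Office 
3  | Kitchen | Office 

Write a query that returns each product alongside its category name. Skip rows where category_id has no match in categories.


INNER JOIN keeps only products rows whose category_id matches an id in categories. Walk through each product:
  - product 1 (Headphones): category_id=3 -> matches Kitchen
  - product 2 (Speaker): category_id=2 -> matches Books
  - product 3 (Desk): category_id=3 -> matches Kitchen
  - product 4 (Mouse): category_id=3 -> matches Kitchen
  - product 5 (Camera): category_id=1 -> matches Sports
  - product 6 (Lamp): category_id=3 -> matches Kitchen
  - product 7 (Keyboard): category_id=NULL, no match -> dropped
  - product 8 (Tablet): category_id=2 -> matches Books
  - product 9 (Notebook): category_id=3 -> matches Kitchen
So 1 of 9 rows is dropped.

SQL:
SELECT a.name, b.name AS category
FROM products a
INNER JOIN categories b ON a.category_id = b.id

Result:
name       | category
-----------+---------
Headphones | Kitchen 
Speaker    | Books   
Desk       | Kitchen 
Mouse      | Kitchen 
Camera     | Sports  
Lamp       | Kitchen 
Tablet     | Books   
Notebook   | Kitchen 


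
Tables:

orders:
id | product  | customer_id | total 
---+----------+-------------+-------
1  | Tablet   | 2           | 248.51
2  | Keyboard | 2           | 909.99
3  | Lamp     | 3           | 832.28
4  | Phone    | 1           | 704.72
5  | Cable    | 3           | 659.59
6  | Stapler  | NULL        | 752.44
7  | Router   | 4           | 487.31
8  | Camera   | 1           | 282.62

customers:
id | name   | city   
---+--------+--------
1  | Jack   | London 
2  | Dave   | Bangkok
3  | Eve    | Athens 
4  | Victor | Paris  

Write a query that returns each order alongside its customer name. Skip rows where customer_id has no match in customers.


INNER JOIN keeps only orders rows whose customer_id matches an id in customers. Walk through each order:
  - order 1 (Tablet): customer_id=2 -> matches Dave
  - order 2 (Keyboard): customer_id=2 -> matches Dave
  - order 3 (Lamp): customer_id=3 -> matches Eve
  - order 4 (Phone): customer_id=1 -> matches Jack
  - order 5 (Cable): customer_id=3 -> matches Eve
  - order 6 (Stapler): customer_id=NULL, no match -> dropped
  - order 7 (Router): customer_id=4 -> matches Victor
  - order 8 (Camera): customer_id=1 -> matches Jack
So 1 of 8 rows is dropped.

SQL:
SELECT a.product, b.name AS customer
FROM orders a
INNER JOIN customers b ON a.customer_id = b.id

Result:
product  | customer
---------+---------
Tablet   | Dave    
Keyboard | Dave    
Lamp     | Eve     
Phone    | Jack    
Cable    | Eve     
Router   | Victor  
Camera   | Jack    


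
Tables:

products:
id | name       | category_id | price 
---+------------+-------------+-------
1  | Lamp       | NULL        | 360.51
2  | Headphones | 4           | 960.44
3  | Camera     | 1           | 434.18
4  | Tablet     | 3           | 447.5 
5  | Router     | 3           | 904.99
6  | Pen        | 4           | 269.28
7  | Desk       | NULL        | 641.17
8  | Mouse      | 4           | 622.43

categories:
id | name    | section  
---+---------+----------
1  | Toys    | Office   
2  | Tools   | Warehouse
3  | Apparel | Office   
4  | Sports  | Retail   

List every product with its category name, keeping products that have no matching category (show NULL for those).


LEFT JOIN keeps every row from products (the left table); where category_id has no match in categories, the category columns become NULL. Walk through each product:
  - product 1 (Lamp): category_id=NULL, no match -> kept with NULL
  - product 2 (Headphones): category_id=4 -> matches Sports
  - product 3 (Camera): category_id=1 -> matches Toys
  - product 4 (Tablet): category_id=3 -> matches Apparel
  - product 5 (Router): category_id=3 -> matches Apparel
  - product 6 (Pen): category_id=4 -> matches Sports
  - product 7 (Desk): category_id=NULL, no match -> kept with NULL
  - product 8 (Mouse): category_id=4 -> matches Sports
All 8 rows appear; 2 have NULL category.

SQL:
SELECT a.name, b.name AS category
FROM products a
LEFT JOIN categories b ON a.category_id = b.id

Result:
name       | category
-----------+---------
Lamp       | NULL    
Headphones | Sports  
Camera     | Toys    
Tablet     | Apparel 
Router     | Apparel 
Pen        | Sports  
Desk       | NULL    
Mouse      | Sports  


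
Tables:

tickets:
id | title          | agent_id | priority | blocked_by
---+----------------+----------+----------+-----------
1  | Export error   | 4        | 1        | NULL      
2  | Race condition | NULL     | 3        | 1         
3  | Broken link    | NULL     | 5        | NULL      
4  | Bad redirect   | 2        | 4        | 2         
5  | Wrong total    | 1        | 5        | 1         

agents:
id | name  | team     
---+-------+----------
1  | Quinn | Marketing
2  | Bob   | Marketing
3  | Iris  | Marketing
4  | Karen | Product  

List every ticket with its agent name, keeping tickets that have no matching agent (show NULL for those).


LEFT JOIN keeps every row from tickets (the left table); where agent_id has no match in agents, the agent columns become NULL. Walk through each ticket:
  - ticket 1 (Export error): agent_id=4 -> matches Karen
  - ticket 2 (Race condition): agent_id=NULL, no match -> kept with NULL
  - ticket 3 (Broken link): agent_id=NULL, no match -> kept with NULL
  - ticket 4 (Bad redirect): agent_id=2 -> matches Bob
  - ticket 5 (Wrong total): agent_id=1 -> matches Quinn
All 5 rows appear; 2 have NULL agent.

SQL:
SELECT a.title, b.name AS agent
FROM tickets a
LEFT JOIN agents b ON a.agent_id = b.id

Result:
title          | agent
---------------+------
Export error   | Karen
Race condition | NULL 
Broken link    | NULL 
Bad redirect   | Bob  
Wrong total    | Quinn


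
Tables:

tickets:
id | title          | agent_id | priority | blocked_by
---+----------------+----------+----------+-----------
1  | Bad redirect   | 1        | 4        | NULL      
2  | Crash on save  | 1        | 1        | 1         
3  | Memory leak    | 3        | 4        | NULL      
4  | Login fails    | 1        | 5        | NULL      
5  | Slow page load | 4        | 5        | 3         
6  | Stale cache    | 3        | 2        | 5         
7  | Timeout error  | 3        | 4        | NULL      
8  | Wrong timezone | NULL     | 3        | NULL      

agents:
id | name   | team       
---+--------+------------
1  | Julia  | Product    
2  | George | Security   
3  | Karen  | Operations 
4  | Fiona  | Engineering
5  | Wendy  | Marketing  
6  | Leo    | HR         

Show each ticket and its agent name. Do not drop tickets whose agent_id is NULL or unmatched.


LEFT JOIN keeps every row from tickets (the left table); where agent_id has no match in agents, the agent columns become NULL. Walk through each ticket:
  - ticket 1 (Bad redirect): agent_id=1 -> matches Julia
  - ticket 2 (Crash on save): agent_id=1 -> matches Julia
  - ticket 3 (Memory leak): agent_id=3 -> matches Karen
  - ticket 4 (Login fails): agent_id=1 -> matches Julia
  - ticket 5 (Slow page load): agent_id=4 -> matches Fiona
  - ticket 6 (Stale cache): agent_id=3 -> matches Karen
  - ticket 7 (Timeout error): agent_id=3 -> matches Karen
  - ticket 8 (Wrong timezone): agent_id=NULL, no match -> kept with NULL
All 8 rows appear; 1 has NULL agent.

SQL:
SELECT a.title, b.name AS agent
FROM tickets a
LEFT JOIN agents b ON a.agent_id = b.id

Result:
title          | agent
---------------+------
Bad redirect   | Julia
Crash on save  | Julia
Memory leak    | Karen
Login fails    | Julia
Slow page load | Fiona
Stale cache    | Karen
Timeout error  | Karen
Wrong timezone | NULL 


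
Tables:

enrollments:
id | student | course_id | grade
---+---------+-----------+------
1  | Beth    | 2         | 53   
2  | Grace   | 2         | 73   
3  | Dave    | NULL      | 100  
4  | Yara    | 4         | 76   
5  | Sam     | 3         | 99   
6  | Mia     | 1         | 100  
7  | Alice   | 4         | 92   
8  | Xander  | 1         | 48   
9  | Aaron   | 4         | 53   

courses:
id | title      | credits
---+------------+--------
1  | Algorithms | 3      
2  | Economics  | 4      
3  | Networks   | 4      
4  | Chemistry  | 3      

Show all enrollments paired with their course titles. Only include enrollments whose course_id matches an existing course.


INNER JOIN keeps only enrollments rows whose course_id matches an id in courses. Walk through each enrollment:
  - enrollment 1 (Beth): course_id=2 -> matches Economics
  - enrollment 2 (Grace): course_id=2 -> matches Economics
  - enrollment 3 (Dave): course_id=NULL, no match -> dropped
  - enrollment 4 (Yara): course_id=4 -> matches Chemistry
  - enrollment 5 (Sam): course_id=3 -> matches Networks
  - enrollment 6 (Mia): course_id=1 -> matches Algorithms
  - enrollment 7 (Alice): course_id=4 -> matches Chemistry
  - enrollment 8 (Xander): course_id=1 -> matches Algorithms
  - enrollment 9 (Aaron): course_id=4 -> matches Chemistry
So 1 of 9 rows is dropped.

SQL:
SELECT a.student, b.title AS course
FROM enrollments a
INNER JOIN courses b ON a.course_id = b.id

Result:
student | course    
--------+-----------
Beth    | Economics 
Grace   | Economics 
Yara    | Chemistry 
Sam     | Networks  
Mia     | Algorithms
Alice   | Chemistry 
Xander  | Algorithms
Aaron   | Chemistry 


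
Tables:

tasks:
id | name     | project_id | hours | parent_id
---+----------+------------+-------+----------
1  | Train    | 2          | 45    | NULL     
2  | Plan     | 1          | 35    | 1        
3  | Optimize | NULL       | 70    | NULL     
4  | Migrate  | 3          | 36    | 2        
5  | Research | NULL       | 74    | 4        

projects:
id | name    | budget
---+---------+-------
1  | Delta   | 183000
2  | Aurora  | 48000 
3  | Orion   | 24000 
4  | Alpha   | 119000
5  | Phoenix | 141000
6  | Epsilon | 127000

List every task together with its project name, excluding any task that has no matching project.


INNER JOIN keeps only tasks rows whose project_id matches an id in projects. Walk through each task:
  - task 1 (Train): project_id=2 -> matches Aurora
  - task 2 (Plan): project_id=1 -> matches Delta
  - task 3 (Optimize): project_id=NULL, no match -> dropped
  - task 4 (Migrate): project_id=3 -> matches Orion
  - task 5 (Research): project_id=NULL, no match -> dropped
So 2 of 5 rows are dropped.

SQL:
SELECT a.name, b.name AS project
FROM tasks a
INNER JOIN projects b ON a.project_id = b.id

Result:
name    | project
--------+--------
Train   | Aurora 
Plan    | Delta  
Migrate | Orion  


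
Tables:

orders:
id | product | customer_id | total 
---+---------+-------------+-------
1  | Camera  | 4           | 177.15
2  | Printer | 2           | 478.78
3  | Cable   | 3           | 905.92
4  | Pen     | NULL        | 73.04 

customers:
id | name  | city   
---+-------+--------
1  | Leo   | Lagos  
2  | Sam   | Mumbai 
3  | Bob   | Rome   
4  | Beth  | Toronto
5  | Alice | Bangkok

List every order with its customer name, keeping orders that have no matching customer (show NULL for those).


LEFT JOIN keeps every row from orders (the left table); where customer_id has no match in customers, the customer columns become NULL. Walk through each order:
  - order 1 (Camera): customer_id=4 -> matches Beth
  - order 2 (Printer): customer_id=2 -> matches Sam
  - order 3 (Cable): customer_id=3 -> matches Bob
  - order 4 (Pen): customer_id=NULL, no match -> kept with NULL
All 4 rows appear; 1 has NULL customer.

SQL:
SELECT a.product, b.name AS customer
FROM orders a
LEFT JOIN customers b ON a.customer_id = b.id

Result:
product | customer
--------+---------
Camera  | Beth    
Printer | Sam     
Cable   | Bob     
Pen     | NULL    


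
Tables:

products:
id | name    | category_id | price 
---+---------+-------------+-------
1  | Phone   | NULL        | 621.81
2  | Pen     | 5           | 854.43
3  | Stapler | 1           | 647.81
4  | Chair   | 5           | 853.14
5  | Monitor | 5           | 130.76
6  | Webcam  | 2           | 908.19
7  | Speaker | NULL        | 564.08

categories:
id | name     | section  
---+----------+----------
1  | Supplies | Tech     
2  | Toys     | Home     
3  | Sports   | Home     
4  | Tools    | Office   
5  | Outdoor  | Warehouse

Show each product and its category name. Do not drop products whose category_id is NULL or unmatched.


LEFT JOIN keeps every row from products (the left table); where category_id has no match in categories, the category columns become NULL. Walk through each product:
  - product 1 (Phone): category_id=NULL, no match -> kept with NULL
  - product 2 (Pen): category_id=5 -> matches Outdoor
  - product 3 (Stapler): category_id=1 -> matches Supplies
  - product 4 (Chair): category_id=5 -> matches Outdoor
  - product 5 (Monitor): category_id=5 -> matches Outdoor
  - product 6 (Webcam): category_id=2 -> matches Toys
  - product 7 (Speaker): category_id=NULL, no match -> kept with NULL
All 7 rows appear; 2 have NULL category.

SQL:
SELECT a.name, b.name AS category
FROM products a
LEFT JOIN categories b ON a.category_id = b.id

Result:
name    | category
--------+---------
Phone   | NULL    
Pen     | Outdoor 
Stapler | Supplies
Chair   | Outdoor 
Monitor | Outdoor 
Webcam  | Toys    
Speaker | NULL    


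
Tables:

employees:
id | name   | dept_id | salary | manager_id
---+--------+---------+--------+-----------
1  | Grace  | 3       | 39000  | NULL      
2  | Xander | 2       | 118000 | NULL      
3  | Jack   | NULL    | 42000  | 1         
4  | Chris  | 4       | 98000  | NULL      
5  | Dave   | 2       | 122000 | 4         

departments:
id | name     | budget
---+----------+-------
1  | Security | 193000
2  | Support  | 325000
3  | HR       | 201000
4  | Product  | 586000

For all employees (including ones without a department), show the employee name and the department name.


LEFT JOIN keeps every row from employees (the left table); where dept_id has no match in departments, the department columns become NULL. Walk through each employee:
  - employee 1 (Grace): dept_id=3 -> matches HR
  - employee 2 (Xander): dept_id=2 -> matches Support
  - employee 3 (Jack): dept_id=NULL, no match -> kept with NULL
  - employee 4 (Chris): dept_id=4 -> matches Product
  - employee 5 (Dave): dept_id=2 -> matches Support
All 5 rows appear; 1 has NULL department.

SQL:
SELECT a.name, b.name AS department
FROM employees a
LEFT JOIN departments b ON a.dept_id = b.id

Result:
name   | department
-------+-----------
Grace  | HR        
Xander | Support   
Jack   | NULL      
Chris  | Product   
Dave   | Support   


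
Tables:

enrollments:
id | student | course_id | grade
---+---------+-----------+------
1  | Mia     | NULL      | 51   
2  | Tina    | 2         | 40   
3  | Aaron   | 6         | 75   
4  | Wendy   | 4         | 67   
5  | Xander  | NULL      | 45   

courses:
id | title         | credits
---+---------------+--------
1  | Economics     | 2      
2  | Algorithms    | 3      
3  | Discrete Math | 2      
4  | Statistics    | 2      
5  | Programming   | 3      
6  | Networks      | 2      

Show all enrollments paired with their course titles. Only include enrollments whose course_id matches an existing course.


INNER JOIN keeps only enrollments rows whose course_id matches an id in courses. Walk through each enrollment:
  - enrollment 1 (Mia): course_id=NULL, no match -> dropped
  - enrollment 2 (Tina): course_id=2 -> matches Algorithms
  - enrollment 3 (Aaron): course_id=6 -> matches Networks
  - enrollment 4 (Wendy): course_id=4 -> matches Statistics
  - enrollment 5 (Xander): course_id=NULL, no match -> dropped
So 2 of 5 rows are dropped.

SQL:
SELECT a.student, b.title AS course
FROM enrollments a
INNER JOIN courses b ON a.course_id = b.id

Result:
student | course    
--------+-----------
Tina    | Algorithms
Aaron   | Networks  
Wendy   | Statistics


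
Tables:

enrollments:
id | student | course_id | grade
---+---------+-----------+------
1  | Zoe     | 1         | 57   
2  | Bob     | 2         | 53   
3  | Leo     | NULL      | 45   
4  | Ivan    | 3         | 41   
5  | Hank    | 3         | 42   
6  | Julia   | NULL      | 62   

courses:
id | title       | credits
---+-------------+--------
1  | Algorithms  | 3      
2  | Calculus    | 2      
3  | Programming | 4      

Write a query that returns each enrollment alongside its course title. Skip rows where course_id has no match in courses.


INNER JOIN keeps only enrollments rows whose course_id matches an id in courses. Walk through each enrollment:
  - enrollment 1 (Zoe): course_id=1 -> matches Algorithms
  - enrollment 2 (Bob): course_id=2 -> matches Calculus
  - enrollment 3 (Leo): course_id=NULL, no match -> dropped
  - enrollment 4 (Ivan): course_id=3 -> matches Programming
  - enrollment 5 (Hank): course_id=3 -> matches Programming
  - enrollment 6 (Julia): course_id=NULL, no match -> dropped
So 2 of 6 rows are dropped.

SQL:
SELECT a.student, b.title AS course
FROM enrollments a
INNER JOIN courses b ON a.course_id = b.id

Result:
student | course     
--------+------------
Zoe     | Algorithms 
Bob     | Calculus   
Ivan    | Programming
Hank    | Programming


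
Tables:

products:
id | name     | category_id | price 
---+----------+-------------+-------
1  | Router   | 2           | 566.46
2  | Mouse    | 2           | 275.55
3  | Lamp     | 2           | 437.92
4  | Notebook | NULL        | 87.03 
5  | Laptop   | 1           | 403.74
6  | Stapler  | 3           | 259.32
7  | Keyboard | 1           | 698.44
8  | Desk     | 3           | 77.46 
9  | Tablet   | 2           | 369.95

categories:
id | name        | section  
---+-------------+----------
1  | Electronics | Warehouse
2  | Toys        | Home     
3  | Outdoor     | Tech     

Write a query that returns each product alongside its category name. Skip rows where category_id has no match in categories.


INNER JOIN keeps only products rows whose category_id matches an id in categories. Walk through each product:
  - product 1 (Router): category_id=2 -> matches Toys
  - product 2 (Mouse): category_id=2 -> matches Toys
  - product 3 (Lamp): category_id=2 -> matches Toys
  - product 4 (Notebook): category_id=NULL, no match -> dropped
  - product 5 (Laptop): category_id=1 -> matches Electronics
  - product 6 (Stapler): category_id=3 -> matches Outdoor
  - product 7 (Keyboard): category_id=1 -> matches Electronics
  - product 8 (Desk): category_id=3 -> matches Outdoor
  - product 9 (Tablet): category_id=2 -> matches Toys
So 1 of 9 rows is dropped.

SQL:
SELECT a.name, b.name AS category
FROM products a
INNER JOIN categories b ON a.category_id = b.id

Result:
name     | category   
---------+------------
Router   | Toys       
Mouse    | Toys       
Lamp     | Toys       
Laptop   | Electronics
Stapler  | Outdoor    
Keyboard | Electronics
Desk     | Outdoor    
Tablet   | Toys       


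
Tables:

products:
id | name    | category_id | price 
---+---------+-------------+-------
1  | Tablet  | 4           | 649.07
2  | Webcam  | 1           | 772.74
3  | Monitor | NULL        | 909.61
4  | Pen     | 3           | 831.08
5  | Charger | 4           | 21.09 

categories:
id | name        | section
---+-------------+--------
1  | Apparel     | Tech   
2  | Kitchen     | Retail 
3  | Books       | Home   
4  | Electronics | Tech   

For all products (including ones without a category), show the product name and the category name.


LEFT JOIN keeps every row from products (the left table); where category_id has no match in categories, the category columns become NULL. Walk through each product:
  - product 1 (Tablet): category_id=4 -> matches Electronics
  - product 2 (Webcam): category_id=1 -> matches Apparel
  - product 3 (Monitor): category_id=NULL, no match -> kept with NULL
  - product 4 (Pen): category_id=3 -> matches Books
  - product 5 (Charger): category_id=4 -> matches Electronics
All 5 rows appear; 1 has NULL category.

SQL:
SELECT a.name, b.name AS category
FROM products a
LEFT JOIN categories b ON a.category_id = b.id

Result:
name    | category   
--------+------------
Tablet  | Electronics
Webcam  | Apparel    
Monitor | NULL       
Pen     | Books      
Charger | Electronics


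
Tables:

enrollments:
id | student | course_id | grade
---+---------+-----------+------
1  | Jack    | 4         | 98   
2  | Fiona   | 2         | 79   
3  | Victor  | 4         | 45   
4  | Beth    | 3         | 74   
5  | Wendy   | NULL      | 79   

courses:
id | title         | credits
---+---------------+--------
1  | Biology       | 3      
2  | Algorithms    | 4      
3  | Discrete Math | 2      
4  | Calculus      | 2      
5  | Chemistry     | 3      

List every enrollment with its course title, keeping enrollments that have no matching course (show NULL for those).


LEFT JOIN keeps every row from enrollments (the left table); where course_id has no match in courses, the course columns become NULL. Walk through each enrollment:
  - enrollment 1 (Jack): course_id=4 -> matches Calculus
  - enrollment 2 (Fiona): course_id=2 -> matches Algorithms
  - enrollment 3 (Victor): course_id=4 -> matches Calculus
  - enrollment 4 (Beth): course_id=3 -> matches Discrete Math
  - enrollment 5 (Wendy): course_id=NULL, no match -> kept with NULL
All 5 rows appear; 1 has NULL course.

SQL:
SELECT a.student, b.title AS course
FROM enrollments a
LEFT JOIN courses b ON a.course_id = b.id

Result:
student | course       
--------+--------------
Jack    | Calculus     
Fiona   | Algorithms   
Victor  | Calculus     
Beth    | Discrete Math
Wendy   | NULL         


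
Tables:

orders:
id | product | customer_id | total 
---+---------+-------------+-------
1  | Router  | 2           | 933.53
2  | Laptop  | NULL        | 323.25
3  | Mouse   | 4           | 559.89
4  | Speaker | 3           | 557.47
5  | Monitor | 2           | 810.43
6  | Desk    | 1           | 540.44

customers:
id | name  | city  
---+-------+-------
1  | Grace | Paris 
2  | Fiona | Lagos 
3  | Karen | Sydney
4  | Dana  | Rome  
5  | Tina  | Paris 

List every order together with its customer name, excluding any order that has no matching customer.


INNER JOIN keeps only orders rows whose customer_id matches an id in customers. Walk through each order:
  - order 1 (Router): customer_id=2 -> matches Fiona
  - order 2 (Laptop): customer_id=NULL, no match -> dropped
  - order 3 (Mouse): customer_id=4 -> matches Dana
  - order 4 (Speaker): customer_id=3 -> matches Karen
  - order 5 (Monitor): customer_id=2 -> matches Fiona
  - order 6 (Desk): customer_id=1 -> matches Grace
So 1 of 6 rows is dropped.

SQL:
SELECT a.product, b.name AS customer
FROM orders a
INNER JOIN customers b ON a.customer_id = b.id

Result:
product | customer
--------+---------
Router  | Fiona   
Mouse   | Dana    
Speaker | Karen   
Monitor | Fiona   
Desk    | Grace   


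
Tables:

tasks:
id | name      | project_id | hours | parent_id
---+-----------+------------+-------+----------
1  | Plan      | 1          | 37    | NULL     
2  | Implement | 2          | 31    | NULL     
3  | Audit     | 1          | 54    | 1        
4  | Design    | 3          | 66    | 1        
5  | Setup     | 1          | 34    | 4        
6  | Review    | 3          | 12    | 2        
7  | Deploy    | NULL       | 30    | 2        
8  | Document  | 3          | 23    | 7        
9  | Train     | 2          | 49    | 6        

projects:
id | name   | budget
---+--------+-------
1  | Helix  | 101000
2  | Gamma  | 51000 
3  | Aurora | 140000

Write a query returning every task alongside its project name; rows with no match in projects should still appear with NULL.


LEFT JOIN keeps every row from tasks (the left table); where project_id has no match in projects, the project columns become NULL. Walk through each task:
  - task 1 (Plan): project_id=1 -> matches Helix
  - task 2 (Implement): project_id=2 -> matches Gamma
  - task 3 (Audit): project_id=1 -> matches Helix
  - task 4 (Design): project_id=3 -> matches Aurora
  - task 5 (Setup): project_id=1 -> matches Helix
  - task 6 (Review): project_id=3 -> matches Aurora
  - task 7 (Deploy): project_id=NULL, no match -> kept with NULL
  - task 8 (Document): project_id=3 -> matches Aurora
  - task 9 (Train): project_id=2 -> matches Gamma
All 9 rows appear; 1 has NULL project.

SQL:
SELECT a.name, b.name AS project
FROM tasks a
LEFT JOIN projects b ON a.project_id = b.id

Result:
name      | project
----------+--------
Plan      | Helix  
Implement | Gamma  
Audit     | Helix  
Design    | Aurora 
Setup     | Helix  
Review    | Aurora 
Deploy    | NULL   
Document  | Aurora 
Train     | Gamma  


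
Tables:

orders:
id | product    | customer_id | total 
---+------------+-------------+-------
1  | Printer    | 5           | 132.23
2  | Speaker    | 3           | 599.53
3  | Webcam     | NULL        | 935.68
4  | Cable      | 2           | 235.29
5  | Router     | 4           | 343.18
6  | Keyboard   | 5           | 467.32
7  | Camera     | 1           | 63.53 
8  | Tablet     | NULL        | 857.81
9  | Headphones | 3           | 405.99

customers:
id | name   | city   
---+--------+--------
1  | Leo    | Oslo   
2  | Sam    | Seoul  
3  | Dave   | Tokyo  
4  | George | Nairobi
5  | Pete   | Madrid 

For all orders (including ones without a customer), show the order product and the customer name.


LEFT JOIN keeps every row from orders (the left table); where customer_id has no match in customers, the customer columns become NULL. Walk through each order:
  - order 1 (Printer): customer_id=5 -> matches Pete
  - order 2 (Speaker): customer_id=3 -> matches Dave
  - order 3 (Webcam): customer_id=NULL, no match -> kept with NULL
  - order 4 (Cable): customer_id=2 -> matches Sam
  - order 5 (Router): customer_id=4 -> matches George
  - order 6 (Keyboard): customer_id=5 -> matches Pete
  - order 7 (Camera): customer_id=1 -> matches Leo
  - order 8 (Tablet): customer_id=NULL, no match -> kept with NULL
  - order 9 (Headphones): customer_id=3 -> matches Dave
All 9 rows appear; 2 have NULL customer.

SQL:
SELECT a.product, b.name AS customer
FROM orders a
LEFT JOIN customers b ON a.customer_id = b.id

Result:
product    | customer
-----------+---------
Printer    | Pete    
Speaker    | Dave    
Webcam     | NULL    
Cable      | Sam     
Router     | George  
Keyboard   | Pete    
Camera     | Leo     
Tablet     | NULL    
Headphones | Dave    


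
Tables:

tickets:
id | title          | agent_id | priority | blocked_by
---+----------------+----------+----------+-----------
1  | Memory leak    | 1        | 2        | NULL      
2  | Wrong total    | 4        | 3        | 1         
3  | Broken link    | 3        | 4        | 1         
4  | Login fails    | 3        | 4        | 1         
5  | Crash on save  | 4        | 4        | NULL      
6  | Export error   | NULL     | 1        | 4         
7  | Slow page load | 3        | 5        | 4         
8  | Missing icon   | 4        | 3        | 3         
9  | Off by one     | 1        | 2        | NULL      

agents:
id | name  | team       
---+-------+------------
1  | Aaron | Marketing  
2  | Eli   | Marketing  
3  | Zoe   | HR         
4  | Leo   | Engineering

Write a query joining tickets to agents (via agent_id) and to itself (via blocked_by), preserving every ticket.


Two LEFT JOINs from the same base table tickets: one to agents via agent_id, one to tickets itself via blocked_by. Both are LEFT so every ticket is preserved.
Match against agents:
  - ticket 1 (Memory leak): agent_id=1 -> matches Aaron
  - ticket 2 (Wrong total): agent_id=4 -> matches Leo
  - ticket 3 (Broken link): agent_id=3 -> matches Zoe
  - ticket 4 (Login fails): agent_id=3 -> matches Zoe
  - ticket 5 (Crash on save): agent_id=4 -> matches Leo
  - ticket 6 (Export error): agent_id=NULL, no match -> kept with NULL
  - ticket 7 (Slow page load): agent_id=3 -> matches Zoe
  - ticket 8 (Missing icon): agent_id=4 -> matches Leo
  - ticket 9 (Off by one): agent_id=1 -> matches Aaron
Match against tickets (self):
  - ticket 1 (Memory leak): blocked_by=NULL -> NULL
  - ticket 2 (Wrong total): blocked_by=1 -> Memory leak
  - ticket 3 (Broken link): blocked_by=1 -> Memory leak
  - ticket 4 (Login fails): blocked_by=1 -> Memory leak
  - ticket 5 (Crash on save): blocked_by=NULL -> NULL
  - ticket 6 (Export error): blocked_by=4 -> Login fails
  - ticket 7 (Slow page load): blocked_by=4 -> Login fails
  - ticket 8 (Missing icon): blocked_by=3 -> Broken link
  - ticket 9 (Off by one): blocked_by=NULL -> NULL

SQL:
SELECT a.title, b.name AS agent, c.title AS blocked_by
FROM tickets a
LEFT JOIN agents b ON a.agent_id = b.id
LEFT JOIN tickets c ON a.blocked_by = c.id

Result:
title          | agent | blocked_by 
---------------+-------+------------
Memory leak    | Aaron | NULL       
Wrong total    | Leo   | Memory leak
Broken link    | Zoe   | Memory leak
Login fails    | Zoe   | Memory leak
Crash on save  | Leo   | NULL       
Export error   | NULL  | Login fails
Slow page load | Zoe   | Login fails
Missing icon   | Leo   | Broken link
Off by one     | Aaron | NULL       


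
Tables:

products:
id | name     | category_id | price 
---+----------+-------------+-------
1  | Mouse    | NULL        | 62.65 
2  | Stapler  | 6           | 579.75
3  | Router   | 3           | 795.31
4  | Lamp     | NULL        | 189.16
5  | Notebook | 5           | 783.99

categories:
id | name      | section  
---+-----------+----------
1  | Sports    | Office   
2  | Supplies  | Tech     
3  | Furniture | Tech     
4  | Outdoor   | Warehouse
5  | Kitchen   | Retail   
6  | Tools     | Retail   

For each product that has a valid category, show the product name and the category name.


INNER JOIN keeps only products rows whose category_id matches an id in categories. Walk through each product:
  - product 1 (Mouse): category_id=NULL, no match -> dropped
  - product 2 (Stapler): category_id=6 -> matches Tools
  - product 3 (Router): category_id=3 -> matches Furniture
  - product 4 (Lamp): category_id=NULL, no match -> dropped
  - product 5 (Notebook): category_id=5 -> matches Kitchen
So 2 of 5 rows are dropped.

SQL:
SELECT a.name, b.name AS category
FROM products a
INNER JOIN categories b ON a.category_id = b.id

Result:
name     | category 
---------+----------
Stapler  | Tools    
Router   | Furniture
Notebook | Kitchen  


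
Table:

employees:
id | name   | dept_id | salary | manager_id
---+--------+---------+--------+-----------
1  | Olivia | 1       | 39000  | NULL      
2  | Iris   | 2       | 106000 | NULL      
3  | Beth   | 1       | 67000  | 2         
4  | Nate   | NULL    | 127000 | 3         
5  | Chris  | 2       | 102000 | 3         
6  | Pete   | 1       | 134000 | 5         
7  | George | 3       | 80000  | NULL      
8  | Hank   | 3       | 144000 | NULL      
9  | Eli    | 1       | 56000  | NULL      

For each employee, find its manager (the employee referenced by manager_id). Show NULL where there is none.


This is a self-join: employees is joined to a second copy of itself, matching each row's manager_id to another row's id. Use LEFT JOIN so rows with manager_id=NULL are kept.
  - employee 1 (Olivia): manager_id=NULL -> NULL
  - employee 2 (Iris): manager_id=NULL -> NULL
  - employee 3 (Beth): manager_id=2 -> Iris
  - employee 4 (Nate): manager_id=3 -> Beth
  - employee 5 (Chris): manager_id=3 -> Beth
  - employee 6 (Pete): manager_id=5 -> Chris
  - employee 7 (George): manager_id=NULL -> NULL
  - employee 8 (Hank): manager_id=NULL -> NULL
  - employee 9 (Eli): manager_id=NULL -> NULL

SQL:
SELECT a.name AS item, b.name AS manager
FROM employees a
LEFT JOIN employees b ON a.manager_id = b.id

Result:
item   | manager
-------+--------
Olivia | NULL   
Iris   | NULL   
Beth   | Iris   
Nate   | Beth   
Chris  | Beth   
Pete   | Chris  
George | NULL   
Hank   | NULL   
Eli    | NULL   


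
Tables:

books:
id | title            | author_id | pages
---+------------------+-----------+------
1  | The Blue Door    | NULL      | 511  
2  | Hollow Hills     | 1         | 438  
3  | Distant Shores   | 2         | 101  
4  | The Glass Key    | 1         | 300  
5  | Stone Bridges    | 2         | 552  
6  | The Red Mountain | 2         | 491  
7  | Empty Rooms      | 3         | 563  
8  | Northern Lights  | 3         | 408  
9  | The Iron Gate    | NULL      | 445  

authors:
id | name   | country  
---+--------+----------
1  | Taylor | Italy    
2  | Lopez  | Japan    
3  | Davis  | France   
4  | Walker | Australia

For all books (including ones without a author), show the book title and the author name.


LEFT JOIN keeps every row from books (the left table); where author_id has no match in authors, the author columns become NULL. Walk through each book:
  - book 1 (The Blue Door): author_id=NULL, no match -> kept with NULL
  - book 2 (Hollow Hills): author_id=1 -> matches Taylor
  - book 3 (Distant Shores): author_id=2 -> matches Lopez
  - book 4 (The Glass Key): author_id=1 -> matches Taylor
  - book 5 (Stone Bridges): author_id=2 -> matches Lopez
  - book 6 (The Red Mountain): author_id=2 -> matches Lopez
  - book 7 (Empty Rooms): author_id=3 -> matches Davis
  - book 8 (Northern Lights): author_id=3 -> matches Davis
  - book 9 (The Iron Gate): author_id=NULL, no match -> kept with NULL
All 9 rows appear; 2 have NULL author.

SQL:
SELECT a.title, b.name AS author
FROM books a
LEFT JOIN authors b ON a.author_id = b.id

Result:
title            | author
-----------------+-------
The Blue Door    | NULL  
Hollow Hills     | Taylor
Distant Shores   | Lopez 
The Glass Key    | Taylor
Stone Bridges    | Lopez 
The Red Mountain | Lopez 
Empty Rooms      | Davis 
Northern Lights  | Davis 
The Iron Gate    | NULL  


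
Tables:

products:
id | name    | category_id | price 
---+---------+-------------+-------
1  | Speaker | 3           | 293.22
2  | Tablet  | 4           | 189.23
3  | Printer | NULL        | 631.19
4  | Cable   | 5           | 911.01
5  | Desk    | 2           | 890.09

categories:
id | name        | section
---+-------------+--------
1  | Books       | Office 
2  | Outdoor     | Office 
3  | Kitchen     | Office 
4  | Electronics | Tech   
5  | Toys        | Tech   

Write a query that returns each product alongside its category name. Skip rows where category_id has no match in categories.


INNER JOIN keeps only products rows whose category_id matches an id in categories. Walk through each product:
  - product 1 (Speaker): category_id=3 -> matches Kitchen
  - product 2 (Tablet): category_id=4 -> matches Electronics
  - product 3 (Printer): category_id=NULL, no match -> dropped
  - product 4 (Cable): category_id=5 -> matches Toys
  - product 5 (Desk): category_id=2 -> matches Outdoor
So 1 of 5 rows is dropped.

SQL:
SELECT a.name, b.name AS category
FROM products a
INNER JOIN categories b ON a.category_id = b.id

Result:
name    | category   
--------+------------
Speaker | Kitchen    
Tablet  | Electronics
Cable   | Toys       
Desk    | Outdoor    


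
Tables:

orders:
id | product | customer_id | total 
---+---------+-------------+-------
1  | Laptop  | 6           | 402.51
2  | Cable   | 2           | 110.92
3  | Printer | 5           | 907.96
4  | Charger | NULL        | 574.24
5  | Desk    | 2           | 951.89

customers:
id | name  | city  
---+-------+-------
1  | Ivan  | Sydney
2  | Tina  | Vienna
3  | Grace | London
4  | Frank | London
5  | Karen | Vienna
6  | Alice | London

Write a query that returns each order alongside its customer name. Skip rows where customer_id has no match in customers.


INNER JOIN keeps only orders rows whose customer_id matches an id in customers. Walk through each order:
  - order 1 (Laptop): customer_id=6 -> matches Alice
  - order 2 (Cable): customer_id=2 -> matches Tina
  - order 3 (Printer): customer_id=5 -> matches Karen
  - order 4 (Charger): customer_id=NULL, no match -> dropped
  - order 5 (Desk): customer_id=2 -> matches Tina
So 1 of 5 rows is dropped.

SQL:
SELECT a.product, b.name AS customer
FROM orders a
INNER JOIN customers b ON a.customer_id = b.id

Result:
product | customer
--------+---------
Laptop  | Alice   
Cable   | Tina    
Printer | Karen   
Desk    | Tina    


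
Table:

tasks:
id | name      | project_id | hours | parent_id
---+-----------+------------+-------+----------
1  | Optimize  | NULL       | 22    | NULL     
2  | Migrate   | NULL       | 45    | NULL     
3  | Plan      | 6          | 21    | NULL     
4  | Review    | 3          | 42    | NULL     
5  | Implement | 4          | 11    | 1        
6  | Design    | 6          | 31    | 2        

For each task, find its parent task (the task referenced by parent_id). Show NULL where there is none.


This is a self-join: tasks is joined to a second copy of itself, matching each row's parent_id to another row's id. Use LEFT JOIN so rows with parent_id=NULL are kept.
  - task 1 (Optimize): parent_id=NULL -> NULL
  - task 2 (Migrate): parent_id=NULL -> NULL
  - task 3 (Plan): parent_id=NULL -> NULL
  - task 4 (Review): parent_id=NULL -> NULL
  - task 5 (Implement): parent_id=1 -> Optimize
  - task 6 (Design): parent_id=2 -> Migrate

SQL:
SELECT a.name AS item, b.name AS parent
FROM tasks a
LEFT JOIN tasks b ON a.parent_id = b.id

Result:
item      | parent  
----------+---------
Optimize  | NULL    
Migrate   | NULL    
Plan      | NULL    
Review    | NULL    
Implement | Optimize
Design    | Migrate 


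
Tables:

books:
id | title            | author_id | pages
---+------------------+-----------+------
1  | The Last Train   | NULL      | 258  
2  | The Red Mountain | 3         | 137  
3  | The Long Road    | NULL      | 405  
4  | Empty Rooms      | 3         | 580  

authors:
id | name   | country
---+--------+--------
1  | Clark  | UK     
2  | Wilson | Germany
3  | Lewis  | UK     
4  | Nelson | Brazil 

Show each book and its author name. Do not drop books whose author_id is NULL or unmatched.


LEFT JOIN keeps every row from books (the left table); where author_id has no match in authors, the author columns become NULL. Walk through each book:
  - book 1 (The Last Train): author_id=NULL, no match -> kept with NULL
  - book 2 (The Red Mountain): author_id=3 -> matches Lewis
  - book 3 (The Long Road): author_id=NULL, no match -> kept with NULL
  - book 4 (Empty Rooms): author_id=3 -> matches Lewis
All 4 rows appear; 2 have NULL author.

SQL:
SELECT a.title, b.name AS author
FROM books a
LEFT JOIN authors b ON a.author_id = b.id

Result:
title            | author
-----------------+-------
The Last Train   | NULL  
The Red Mountain | Lewis 
The Long Road    | NULL  
Empty Rooms      | Lewis 


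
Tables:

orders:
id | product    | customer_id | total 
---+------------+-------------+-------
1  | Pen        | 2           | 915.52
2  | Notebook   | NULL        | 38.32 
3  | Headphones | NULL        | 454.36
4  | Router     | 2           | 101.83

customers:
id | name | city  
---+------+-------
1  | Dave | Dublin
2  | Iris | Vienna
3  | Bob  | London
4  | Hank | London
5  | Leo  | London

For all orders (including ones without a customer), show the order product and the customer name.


LEFT JOIN keeps every row from orders (the left table); where customer_id has no match in customers, the customer columns become NULL. Walk through each order:
  - order 1 (Pen): customer_id=2 -> matches Iris
  - order 2 (Notebook): customer_id=NULL, no match -> kept with NULL
  - order 3 (Headphones): customer_id=NULL, no match -> kept with NULL
  - order 4 (Router): customer_id=2 -> matches Iris
All 4 rows appear; 2 have NULL customer.

SQL:
SELECT a.product, b.name AS customer
FROM orders a
LEFT JOIN customers b ON a.customer_id = b.id

Result:
product    | customer
-----------+---------
Pen        | Iris    
Notebook   | NULL    
Headphones | NULL    
Router     | Iris    


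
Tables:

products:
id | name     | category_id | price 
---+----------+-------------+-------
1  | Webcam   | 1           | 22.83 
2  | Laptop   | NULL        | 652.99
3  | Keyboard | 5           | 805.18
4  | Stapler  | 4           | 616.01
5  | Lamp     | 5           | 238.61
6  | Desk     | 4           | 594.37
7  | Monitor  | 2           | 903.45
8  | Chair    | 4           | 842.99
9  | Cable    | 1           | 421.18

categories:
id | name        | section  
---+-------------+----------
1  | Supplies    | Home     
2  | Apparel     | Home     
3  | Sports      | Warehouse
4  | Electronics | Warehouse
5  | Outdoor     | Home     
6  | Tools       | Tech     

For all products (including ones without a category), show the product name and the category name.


LEFT JOIN keeps every row from products (the left table); where category_id has no match in categories, the category columns become NULL. Walk through each product:
  - product 1 (Webcam): category_id=1 -> matches Supplies
  - product 2 (Laptop): category_id=NULL, no match -> kept with NULL
  - product 3 (Keyboard): category_id=5 -> matches Outdoor
  - product 4 (Stapler): category_id=4 -> matches Electronics
  - product 5 (Lamp): category_id=5 -> matches Outdoor
  - product 6 (Desk): category_id=4 -> matches Electronics
  - product 7 (Monitor): category_id=2 -> matches Apparel
  - product 8 (Chair): category_id=4 -> matches Electronics
  - product 9 (Cable): category_id=1 -> matches Supplies
All 9 rows appear; 1 has NULL category.

SQL:
SELECT a.name, b.name AS category
FROM products a
LEFT JOIN categories b ON a.category_id = b.id

Result:
name     | category   
---------+------------
Webcam   | Supplies   
Laptop   | NULL       
Keyboard | Outdoor    
Stapler  | Electronics
Lamp     | Outdoor    
Desk     | Electronics
Monitor  | Apparel    
Chair    | Electronics
Cable    | Supplies   
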